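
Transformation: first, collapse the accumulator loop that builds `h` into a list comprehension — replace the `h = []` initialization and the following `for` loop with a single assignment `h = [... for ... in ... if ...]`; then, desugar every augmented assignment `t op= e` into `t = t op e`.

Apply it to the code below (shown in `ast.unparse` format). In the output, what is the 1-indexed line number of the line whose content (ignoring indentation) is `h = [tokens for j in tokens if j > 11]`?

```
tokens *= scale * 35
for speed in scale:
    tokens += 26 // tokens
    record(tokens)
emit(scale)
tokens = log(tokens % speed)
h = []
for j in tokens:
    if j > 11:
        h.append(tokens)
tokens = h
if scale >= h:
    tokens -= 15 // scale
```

Transformed code:
tokens = tokens * (scale * 35)
for speed in scale:
    tokens = tokens + 26 // tokens
    record(tokens)
emit(scale)
tokens = log(tokens % speed)
h = [tokens for j in tokens if j > 11]
tokens = h
if scale >= h:
    tokens = tokens - 15 // scale

7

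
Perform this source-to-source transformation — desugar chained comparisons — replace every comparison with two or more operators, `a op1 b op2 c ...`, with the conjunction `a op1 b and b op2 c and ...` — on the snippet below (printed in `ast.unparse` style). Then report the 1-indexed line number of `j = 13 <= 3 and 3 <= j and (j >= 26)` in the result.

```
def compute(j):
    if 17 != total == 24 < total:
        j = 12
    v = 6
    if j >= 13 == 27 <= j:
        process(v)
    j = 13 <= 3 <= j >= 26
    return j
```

7

Transformed code:
def compute(j):
    if 17 != total and total == 24 and (24 < total):
        j = 12
    v = 6
    if j >= 13 and 13 == 27 and (27 <= j):
        process(v)
    j = 13 <= 3 and 3 <= j and (j >= 26)
    return j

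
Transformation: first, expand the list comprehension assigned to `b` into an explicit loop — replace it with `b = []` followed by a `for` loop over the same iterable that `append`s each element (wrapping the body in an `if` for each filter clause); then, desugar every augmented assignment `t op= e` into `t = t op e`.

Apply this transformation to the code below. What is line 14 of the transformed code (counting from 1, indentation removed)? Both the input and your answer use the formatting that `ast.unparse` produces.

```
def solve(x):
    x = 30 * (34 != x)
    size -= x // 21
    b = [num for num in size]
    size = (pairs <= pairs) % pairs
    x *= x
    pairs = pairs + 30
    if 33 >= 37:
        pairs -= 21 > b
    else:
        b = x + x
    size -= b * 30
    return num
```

Transformed code:
def solve(x):
    x = 30 * (34 != x)
    size = size - x // 21
    b = []
    for num in size:
        b.append(num)
    size = (pairs <= pairs) % pairs
    x = x * x
    pairs = pairs + 30
    if 33 >= 37:
        pairs = pairs - (21 > b)
    else:
        b = x + x
    size = size - b * 30
    return num

size = size - b * 30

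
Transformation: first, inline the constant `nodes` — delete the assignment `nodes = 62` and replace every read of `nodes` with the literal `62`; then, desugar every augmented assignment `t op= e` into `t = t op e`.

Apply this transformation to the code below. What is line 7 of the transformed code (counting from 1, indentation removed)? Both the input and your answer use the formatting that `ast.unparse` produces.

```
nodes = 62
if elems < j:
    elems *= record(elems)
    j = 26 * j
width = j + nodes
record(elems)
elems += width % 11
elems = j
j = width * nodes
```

elems = j

Transformed code:
if elems < j:
    elems = elems * record(elems)
    j = 26 * j
width = j + 62
record(elems)
elems = elems + width % 11
elems = j
j = width * 62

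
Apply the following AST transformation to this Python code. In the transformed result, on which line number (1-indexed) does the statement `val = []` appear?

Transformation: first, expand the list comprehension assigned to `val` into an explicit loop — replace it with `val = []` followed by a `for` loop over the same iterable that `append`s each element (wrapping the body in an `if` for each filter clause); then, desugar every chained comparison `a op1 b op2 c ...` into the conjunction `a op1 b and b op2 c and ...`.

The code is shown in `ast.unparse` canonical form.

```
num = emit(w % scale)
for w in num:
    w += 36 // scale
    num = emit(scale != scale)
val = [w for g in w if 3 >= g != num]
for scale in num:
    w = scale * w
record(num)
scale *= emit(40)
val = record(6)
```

Transformed code:
num = emit(w % scale)
for w in num:
    w += 36 // scale
    num = emit(scale != scale)
val = []
for g in w:
    if 3 >= g and g != num:
        val.append(w)
for scale in num:
    w = scale * w
record(num)
scale *= emit(40)
val = record(6)

5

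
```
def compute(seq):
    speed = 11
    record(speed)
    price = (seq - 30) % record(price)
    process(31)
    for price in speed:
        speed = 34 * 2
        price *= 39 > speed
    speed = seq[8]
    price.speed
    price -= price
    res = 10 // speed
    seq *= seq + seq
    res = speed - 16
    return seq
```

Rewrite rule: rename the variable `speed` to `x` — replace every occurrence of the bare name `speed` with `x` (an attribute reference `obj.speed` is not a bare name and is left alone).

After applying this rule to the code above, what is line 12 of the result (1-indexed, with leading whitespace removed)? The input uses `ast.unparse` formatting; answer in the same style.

Transformed code:
def compute(seq):
    x = 11
    record(x)
    price = (seq - 30) % record(price)
    process(31)
    for price in x:
        x = 34 * 2
        price *= 39 > x
    x = seq[8]
    price.speed
    price -= price
    res = 10 // x
    seq *= seq + seq
    res = x - 16
    return seq

res = 10 // x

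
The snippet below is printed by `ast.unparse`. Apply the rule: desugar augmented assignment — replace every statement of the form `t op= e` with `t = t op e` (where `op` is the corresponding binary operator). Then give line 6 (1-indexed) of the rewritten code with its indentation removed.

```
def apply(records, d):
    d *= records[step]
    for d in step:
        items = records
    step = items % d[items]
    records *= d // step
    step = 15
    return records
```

Transformed code:
def apply(records, d):
    d = d * records[step]
    for d in step:
        items = records
    step = items % d[items]
    records = records * (d // step)
    step = 15
    return records

records = records * (d // step)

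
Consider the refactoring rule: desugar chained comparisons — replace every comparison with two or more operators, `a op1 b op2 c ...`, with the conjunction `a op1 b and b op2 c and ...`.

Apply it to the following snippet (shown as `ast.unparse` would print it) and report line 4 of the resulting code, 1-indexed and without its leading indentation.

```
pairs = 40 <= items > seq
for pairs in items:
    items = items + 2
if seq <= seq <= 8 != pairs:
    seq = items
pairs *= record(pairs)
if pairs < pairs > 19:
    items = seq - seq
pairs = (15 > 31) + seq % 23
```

Transformed code:
pairs = 40 <= items and items > seq
for pairs in items:
    items = items + 2
if seq <= seq and seq <= 8 and (8 != pairs):
    seq = items
pairs *= record(pairs)
if pairs < pairs and pairs > 19:
    items = seq - seq
pairs = (15 > 31) + seq % 23

if seq <= seq and seq <= 8 and (8 != pairs):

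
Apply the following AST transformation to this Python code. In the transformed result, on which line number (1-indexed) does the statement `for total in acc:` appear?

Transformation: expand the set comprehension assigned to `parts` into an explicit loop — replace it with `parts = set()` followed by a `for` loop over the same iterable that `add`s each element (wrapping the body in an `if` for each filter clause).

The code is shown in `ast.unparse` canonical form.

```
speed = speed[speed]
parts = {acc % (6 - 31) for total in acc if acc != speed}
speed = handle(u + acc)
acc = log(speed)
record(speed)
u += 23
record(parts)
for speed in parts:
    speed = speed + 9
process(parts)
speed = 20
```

3

Transformed code:
speed = speed[speed]
parts = set()
for total in acc:
    if acc != speed:
        parts.add(acc % (6 - 31))
speed = handle(u + acc)
acc = log(speed)
record(speed)
u += 23
record(parts)
for speed in parts:
    speed = speed + 9
process(parts)
speed = 20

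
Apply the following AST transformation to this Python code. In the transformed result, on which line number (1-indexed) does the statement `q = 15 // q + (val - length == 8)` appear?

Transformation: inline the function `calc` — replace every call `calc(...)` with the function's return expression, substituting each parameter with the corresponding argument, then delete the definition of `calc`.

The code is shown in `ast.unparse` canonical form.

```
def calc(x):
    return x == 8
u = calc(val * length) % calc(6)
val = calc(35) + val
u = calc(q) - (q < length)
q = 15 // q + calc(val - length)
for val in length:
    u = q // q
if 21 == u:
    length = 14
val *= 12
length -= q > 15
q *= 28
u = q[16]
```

4

Transformed code:
u = (val * length == 8) % (6 == 8)
val = (35 == 8) + val
u = (q == 8) - (q < length)
q = 15 // q + (val - length == 8)
for val in length:
    u = q // q
if 21 == u:
    length = 14
val *= 12
length -= q > 15
q *= 28
u = q[16]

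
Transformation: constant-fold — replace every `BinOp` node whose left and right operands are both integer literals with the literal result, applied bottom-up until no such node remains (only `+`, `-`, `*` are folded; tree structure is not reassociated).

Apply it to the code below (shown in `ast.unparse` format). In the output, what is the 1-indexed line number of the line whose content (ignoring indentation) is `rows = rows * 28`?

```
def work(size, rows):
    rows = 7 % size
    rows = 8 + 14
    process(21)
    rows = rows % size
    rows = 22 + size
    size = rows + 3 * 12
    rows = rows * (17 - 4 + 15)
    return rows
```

Transformed code:
def work(size, rows):
    rows = 7 % size
    rows = 22
    process(21)
    rows = rows % size
    rows = 22 + size
    size = rows + 36
    rows = rows * 28
    return rows

8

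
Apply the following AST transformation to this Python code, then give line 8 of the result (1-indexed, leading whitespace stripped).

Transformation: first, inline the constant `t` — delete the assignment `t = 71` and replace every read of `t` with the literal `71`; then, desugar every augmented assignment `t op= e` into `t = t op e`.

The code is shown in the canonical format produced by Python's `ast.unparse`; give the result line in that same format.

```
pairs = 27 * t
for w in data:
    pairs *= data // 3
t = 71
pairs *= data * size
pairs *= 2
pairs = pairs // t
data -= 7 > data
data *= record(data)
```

Transformed code:
pairs = 27 * 71
for w in data:
    pairs = pairs * (data // 3)
pairs = pairs * (data * size)
pairs = pairs * 2
pairs = pairs // 71
data = data - (7 > data)
data = data * record(data)

data = data * record(data)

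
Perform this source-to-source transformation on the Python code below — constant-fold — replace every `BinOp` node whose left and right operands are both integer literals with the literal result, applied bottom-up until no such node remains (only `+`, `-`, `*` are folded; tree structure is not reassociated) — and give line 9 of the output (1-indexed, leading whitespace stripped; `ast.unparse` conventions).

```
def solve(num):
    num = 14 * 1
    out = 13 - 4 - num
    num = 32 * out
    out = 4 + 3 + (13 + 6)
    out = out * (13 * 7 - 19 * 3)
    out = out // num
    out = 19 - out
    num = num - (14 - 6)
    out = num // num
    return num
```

num = num - 8

Transformed code:
def solve(num):
    num = 14
    out = 9 - num
    num = 32 * out
    out = 26
    out = out * 34
    out = out // num
    out = 19 - out
    num = num - 8
    out = num // num
    return num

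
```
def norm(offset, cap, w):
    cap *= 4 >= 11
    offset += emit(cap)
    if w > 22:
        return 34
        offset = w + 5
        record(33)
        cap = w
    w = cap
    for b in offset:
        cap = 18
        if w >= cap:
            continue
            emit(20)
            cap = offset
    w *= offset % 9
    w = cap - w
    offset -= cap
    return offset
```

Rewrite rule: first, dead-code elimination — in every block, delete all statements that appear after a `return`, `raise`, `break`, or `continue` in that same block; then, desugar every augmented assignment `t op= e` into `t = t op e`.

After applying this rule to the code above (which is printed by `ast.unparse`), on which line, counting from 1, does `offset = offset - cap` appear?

Transformed code:
def norm(offset, cap, w):
    cap = cap * (4 >= 11)
    offset = offset + emit(cap)
    if w > 22:
        return 34
    w = cap
    for b in offset:
        cap = 18
        if w >= cap:
            continue
    w = w * (offset % 9)
    w = cap - w
    offset = offset - cap
    return offset

13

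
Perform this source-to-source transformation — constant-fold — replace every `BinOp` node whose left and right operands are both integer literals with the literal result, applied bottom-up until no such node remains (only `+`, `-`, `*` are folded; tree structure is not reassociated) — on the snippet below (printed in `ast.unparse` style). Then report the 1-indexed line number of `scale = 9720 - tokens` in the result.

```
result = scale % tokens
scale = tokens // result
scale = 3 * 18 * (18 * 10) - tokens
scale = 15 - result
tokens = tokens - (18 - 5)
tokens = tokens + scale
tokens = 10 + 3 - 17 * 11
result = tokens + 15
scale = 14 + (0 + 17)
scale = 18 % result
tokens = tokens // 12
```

Transformed code:
result = scale % tokens
scale = tokens // result
scale = 9720 - tokens
scale = 15 - result
tokens = tokens - 13
tokens = tokens + scale
tokens = -174
result = tokens + 15
scale = 31
scale = 18 % result
tokens = tokens // 12

3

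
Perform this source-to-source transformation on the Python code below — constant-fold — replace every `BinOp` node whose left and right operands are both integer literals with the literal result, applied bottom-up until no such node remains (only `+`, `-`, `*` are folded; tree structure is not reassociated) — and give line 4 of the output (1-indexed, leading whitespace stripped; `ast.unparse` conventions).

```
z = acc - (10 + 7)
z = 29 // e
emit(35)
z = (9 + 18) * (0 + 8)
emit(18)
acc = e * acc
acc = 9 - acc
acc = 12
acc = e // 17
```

z = 216

Transformed code:
z = acc - 17
z = 29 // e
emit(35)
z = 216
emit(18)
acc = e * acc
acc = 9 - acc
acc = 12
acc = e // 17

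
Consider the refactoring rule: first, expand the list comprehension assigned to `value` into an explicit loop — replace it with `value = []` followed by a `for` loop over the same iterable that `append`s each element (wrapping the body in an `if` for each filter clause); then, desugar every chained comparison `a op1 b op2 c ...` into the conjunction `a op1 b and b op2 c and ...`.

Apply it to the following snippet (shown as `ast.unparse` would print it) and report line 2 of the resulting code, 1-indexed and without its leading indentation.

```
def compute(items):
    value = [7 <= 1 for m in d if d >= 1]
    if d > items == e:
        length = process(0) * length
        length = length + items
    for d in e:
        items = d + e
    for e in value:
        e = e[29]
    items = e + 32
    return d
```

value = []

Transformed code:
def compute(items):
    value = []
    for m in d:
        if d >= 1:
            value.append(7 <= 1)
    if d > items and items == e:
        length = process(0) * length
        length = length + items
    for d in e:
        items = d + e
    for e in value:
        e = e[29]
    items = e + 32
    return d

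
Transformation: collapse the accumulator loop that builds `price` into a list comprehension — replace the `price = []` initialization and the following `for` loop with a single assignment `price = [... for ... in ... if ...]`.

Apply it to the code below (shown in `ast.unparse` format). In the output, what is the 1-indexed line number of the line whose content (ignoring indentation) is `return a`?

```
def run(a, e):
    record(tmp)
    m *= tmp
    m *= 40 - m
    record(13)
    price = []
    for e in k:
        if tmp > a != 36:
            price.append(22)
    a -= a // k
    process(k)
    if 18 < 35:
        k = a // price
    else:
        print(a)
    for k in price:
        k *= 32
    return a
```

15

Transformed code:
def run(a, e):
    record(tmp)
    m *= tmp
    m *= 40 - m
    record(13)
    price = [22 for e in k if tmp > a != 36]
    a -= a // k
    process(k)
    if 18 < 35:
        k = a // price
    else:
        print(a)
    for k in price:
        k *= 32
    return a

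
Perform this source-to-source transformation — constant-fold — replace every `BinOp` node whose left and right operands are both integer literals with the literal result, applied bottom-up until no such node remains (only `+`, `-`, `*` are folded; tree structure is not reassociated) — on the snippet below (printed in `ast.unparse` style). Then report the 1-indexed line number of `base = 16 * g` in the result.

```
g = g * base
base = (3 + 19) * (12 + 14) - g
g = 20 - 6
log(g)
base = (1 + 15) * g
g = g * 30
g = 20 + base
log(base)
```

Transformed code:
g = g * base
base = 572 - g
g = 14
log(g)
base = 16 * g
g = g * 30
g = 20 + base
log(base)

5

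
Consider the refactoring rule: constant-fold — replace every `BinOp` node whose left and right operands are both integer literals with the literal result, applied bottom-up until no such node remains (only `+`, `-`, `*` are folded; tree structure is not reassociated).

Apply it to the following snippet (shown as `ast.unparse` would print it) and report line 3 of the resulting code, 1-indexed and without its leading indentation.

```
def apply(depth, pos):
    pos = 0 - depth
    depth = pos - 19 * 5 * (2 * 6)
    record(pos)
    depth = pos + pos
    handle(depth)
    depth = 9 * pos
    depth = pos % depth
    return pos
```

depth = pos - 1140

Transformed code:
def apply(depth, pos):
    pos = 0 - depth
    depth = pos - 1140
    record(pos)
    depth = pos + pos
    handle(depth)
    depth = 9 * pos
    depth = pos % depth
    return pos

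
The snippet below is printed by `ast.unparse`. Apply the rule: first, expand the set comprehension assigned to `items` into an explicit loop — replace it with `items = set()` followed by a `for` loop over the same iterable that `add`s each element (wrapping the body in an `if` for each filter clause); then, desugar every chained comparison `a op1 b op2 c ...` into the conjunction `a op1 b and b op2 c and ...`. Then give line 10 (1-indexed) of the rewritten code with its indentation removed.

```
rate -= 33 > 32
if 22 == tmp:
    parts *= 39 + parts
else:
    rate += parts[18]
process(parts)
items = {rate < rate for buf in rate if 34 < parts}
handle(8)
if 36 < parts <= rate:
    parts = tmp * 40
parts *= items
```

Transformed code:
rate -= 33 > 32
if 22 == tmp:
    parts *= 39 + parts
else:
    rate += parts[18]
process(parts)
items = set()
for buf in rate:
    if 34 < parts:
        items.add(rate < rate)
handle(8)
if 36 < parts and parts <= rate:
    parts = tmp * 40
parts *= items

items.add(rate < rate)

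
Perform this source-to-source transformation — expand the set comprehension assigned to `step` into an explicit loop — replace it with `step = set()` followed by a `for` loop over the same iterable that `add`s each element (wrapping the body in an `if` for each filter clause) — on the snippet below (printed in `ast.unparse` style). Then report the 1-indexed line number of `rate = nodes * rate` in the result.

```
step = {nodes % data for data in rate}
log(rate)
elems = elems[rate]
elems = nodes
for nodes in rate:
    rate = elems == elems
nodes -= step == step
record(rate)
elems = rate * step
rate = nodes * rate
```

Transformed code:
step = set()
for data in rate:
    step.add(nodes % data)
log(rate)
elems = elems[rate]
elems = nodes
for nodes in rate:
    rate = elems == elems
nodes -= step == step
record(rate)
elems = rate * step
rate = nodes * rate

12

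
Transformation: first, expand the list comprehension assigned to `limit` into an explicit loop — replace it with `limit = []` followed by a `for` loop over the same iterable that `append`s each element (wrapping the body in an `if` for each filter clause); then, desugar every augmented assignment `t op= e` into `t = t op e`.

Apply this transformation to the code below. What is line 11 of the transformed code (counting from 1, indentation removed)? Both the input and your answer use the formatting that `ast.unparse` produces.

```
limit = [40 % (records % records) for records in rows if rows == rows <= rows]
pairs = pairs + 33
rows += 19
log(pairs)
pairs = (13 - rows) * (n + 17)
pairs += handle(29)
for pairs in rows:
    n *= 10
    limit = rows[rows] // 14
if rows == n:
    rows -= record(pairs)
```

Transformed code:
limit = []
for records in rows:
    if rows == rows <= rows:
        limit.append(40 % (records % records))
pairs = pairs + 33
rows = rows + 19
log(pairs)
pairs = (13 - rows) * (n + 17)
pairs = pairs + handle(29)
for pairs in rows:
    n = n * 10
    limit = rows[rows] // 14
if rows == n:
    rows = rows - record(pairs)

n = n * 10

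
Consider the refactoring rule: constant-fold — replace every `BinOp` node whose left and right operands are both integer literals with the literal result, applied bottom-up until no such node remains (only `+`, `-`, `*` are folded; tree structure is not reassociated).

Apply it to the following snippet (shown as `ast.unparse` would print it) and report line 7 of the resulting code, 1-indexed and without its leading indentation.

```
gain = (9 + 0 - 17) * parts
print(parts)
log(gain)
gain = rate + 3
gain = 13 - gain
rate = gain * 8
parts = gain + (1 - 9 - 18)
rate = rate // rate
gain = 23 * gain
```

Transformed code:
gain = -8 * parts
print(parts)
log(gain)
gain = rate + 3
gain = 13 - gain
rate = gain * 8
parts = gain + -26
rate = rate // rate
gain = 23 * gain

parts = gain + -26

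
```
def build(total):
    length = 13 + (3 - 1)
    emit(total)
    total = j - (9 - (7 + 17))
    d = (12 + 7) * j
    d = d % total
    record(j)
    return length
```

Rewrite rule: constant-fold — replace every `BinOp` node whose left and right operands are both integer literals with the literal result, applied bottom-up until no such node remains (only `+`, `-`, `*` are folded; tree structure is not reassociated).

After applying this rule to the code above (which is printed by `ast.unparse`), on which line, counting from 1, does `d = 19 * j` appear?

Transformed code:
def build(total):
    length = 15
    emit(total)
    total = j - -15
    d = 19 * j
    d = d % total
    record(j)
    return length

5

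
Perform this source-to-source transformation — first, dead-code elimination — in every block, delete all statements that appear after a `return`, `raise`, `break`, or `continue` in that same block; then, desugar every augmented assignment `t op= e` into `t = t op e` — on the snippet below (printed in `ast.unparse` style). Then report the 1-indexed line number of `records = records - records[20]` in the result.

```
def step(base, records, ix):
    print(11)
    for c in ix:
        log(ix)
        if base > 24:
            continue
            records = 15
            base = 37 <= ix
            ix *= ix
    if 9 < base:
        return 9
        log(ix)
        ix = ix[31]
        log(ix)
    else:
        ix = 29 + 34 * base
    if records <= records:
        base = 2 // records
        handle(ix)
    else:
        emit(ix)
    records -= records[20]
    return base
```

Transformed code:
def step(base, records, ix):
    print(11)
    for c in ix:
        log(ix)
        if base > 24:
            continue
    if 9 < base:
        return 9
    else:
        ix = 29 + 34 * base
    if records <= records:
        base = 2 // records
        handle(ix)
    else:
        emit(ix)
    records = records - records[20]
    return base

16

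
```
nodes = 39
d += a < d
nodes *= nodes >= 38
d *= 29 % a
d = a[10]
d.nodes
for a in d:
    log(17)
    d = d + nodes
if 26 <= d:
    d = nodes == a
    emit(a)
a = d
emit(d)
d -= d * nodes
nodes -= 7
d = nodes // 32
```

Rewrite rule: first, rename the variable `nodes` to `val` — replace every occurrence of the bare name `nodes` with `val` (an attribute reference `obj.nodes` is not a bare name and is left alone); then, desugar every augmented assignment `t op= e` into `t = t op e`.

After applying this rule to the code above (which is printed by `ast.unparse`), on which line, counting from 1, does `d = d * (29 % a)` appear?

Transformed code:
val = 39
d = d + (a < d)
val = val * (val >= 38)
d = d * (29 % a)
d = a[10]
d.nodes
for a in d:
    log(17)
    d = d + val
if 26 <= d:
    d = val == a
    emit(a)
a = d
emit(d)
d = d - d * val
val = val - 7
d = val // 32

4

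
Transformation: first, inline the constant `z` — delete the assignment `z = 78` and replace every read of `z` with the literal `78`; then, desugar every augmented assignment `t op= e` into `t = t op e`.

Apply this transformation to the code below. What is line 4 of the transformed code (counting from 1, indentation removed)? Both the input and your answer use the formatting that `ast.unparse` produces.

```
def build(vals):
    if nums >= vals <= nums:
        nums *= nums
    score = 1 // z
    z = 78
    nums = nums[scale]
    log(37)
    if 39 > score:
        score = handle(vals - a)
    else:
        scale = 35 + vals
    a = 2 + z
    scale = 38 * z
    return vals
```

Transformed code:
def build(vals):
    if nums >= vals <= nums:
        nums = nums * nums
    score = 1 // 78
    nums = nums[scale]
    log(37)
    if 39 > score:
        score = handle(vals - a)
    else:
        scale = 35 + vals
    a = 2 + 78
    scale = 38 * 78
    return vals

score = 1 // 78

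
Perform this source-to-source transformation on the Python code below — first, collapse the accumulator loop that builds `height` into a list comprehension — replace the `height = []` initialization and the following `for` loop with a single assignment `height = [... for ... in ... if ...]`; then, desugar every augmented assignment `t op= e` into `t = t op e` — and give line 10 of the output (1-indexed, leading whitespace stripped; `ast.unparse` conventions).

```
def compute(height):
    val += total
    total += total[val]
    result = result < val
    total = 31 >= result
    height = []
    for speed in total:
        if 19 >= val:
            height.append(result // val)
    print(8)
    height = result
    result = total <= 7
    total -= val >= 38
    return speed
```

Transformed code:
def compute(height):
    val = val + total
    total = total + total[val]
    result = result < val
    total = 31 >= result
    height = [result // val for speed in total if 19 >= val]
    print(8)
    height = result
    result = total <= 7
    total = total - (val >= 38)
    return speed

total = total - (val >= 38)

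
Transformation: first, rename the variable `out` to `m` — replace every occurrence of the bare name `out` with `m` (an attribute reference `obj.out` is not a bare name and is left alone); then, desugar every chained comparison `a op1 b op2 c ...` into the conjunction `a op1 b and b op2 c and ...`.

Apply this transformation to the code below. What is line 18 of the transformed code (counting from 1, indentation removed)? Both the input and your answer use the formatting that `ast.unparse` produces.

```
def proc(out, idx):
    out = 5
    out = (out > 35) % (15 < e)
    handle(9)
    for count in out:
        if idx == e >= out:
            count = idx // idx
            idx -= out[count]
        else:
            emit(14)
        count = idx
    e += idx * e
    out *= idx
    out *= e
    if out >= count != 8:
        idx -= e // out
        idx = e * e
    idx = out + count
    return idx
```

Transformed code:
def proc(m, idx):
    m = 5
    m = (m > 35) % (15 < e)
    handle(9)
    for count in m:
        if idx == e and e >= m:
            count = idx // idx
            idx -= m[count]
        else:
            emit(14)
        count = idx
    e += idx * e
    m *= idx
    m *= e
    if m >= count and count != 8:
        idx -= e // m
        idx = e * e
    idx = m + count
    return idx

idx = m + count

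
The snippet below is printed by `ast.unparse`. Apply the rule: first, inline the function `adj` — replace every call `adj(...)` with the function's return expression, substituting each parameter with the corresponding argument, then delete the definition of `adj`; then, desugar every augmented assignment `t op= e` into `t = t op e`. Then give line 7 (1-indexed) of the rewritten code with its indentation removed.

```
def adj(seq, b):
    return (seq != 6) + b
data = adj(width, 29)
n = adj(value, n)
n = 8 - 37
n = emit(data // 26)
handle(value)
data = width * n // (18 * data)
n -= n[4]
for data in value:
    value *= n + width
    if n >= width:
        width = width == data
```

Transformed code:
data = (width != 6) + 29
n = (value != 6) + n
n = 8 - 37
n = emit(data // 26)
handle(value)
data = width * n // (18 * data)
n = n - n[4]
for data in value:
    value = value * (n + width)
    if n >= width:
        width = width == data

n = n - n[4]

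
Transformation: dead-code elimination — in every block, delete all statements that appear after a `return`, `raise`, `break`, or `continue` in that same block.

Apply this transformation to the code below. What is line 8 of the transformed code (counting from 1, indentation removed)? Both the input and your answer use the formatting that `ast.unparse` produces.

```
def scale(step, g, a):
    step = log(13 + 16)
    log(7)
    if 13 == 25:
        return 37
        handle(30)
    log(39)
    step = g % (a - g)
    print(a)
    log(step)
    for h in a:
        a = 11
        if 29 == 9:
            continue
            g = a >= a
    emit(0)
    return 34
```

Transformed code:
def scale(step, g, a):
    step = log(13 + 16)
    log(7)
    if 13 == 25:
        return 37
    log(39)
    step = g % (a - g)
    print(a)
    log(step)
    for h in a:
        a = 11
        if 29 == 9:
            continue
    emit(0)
    return 34

print(a)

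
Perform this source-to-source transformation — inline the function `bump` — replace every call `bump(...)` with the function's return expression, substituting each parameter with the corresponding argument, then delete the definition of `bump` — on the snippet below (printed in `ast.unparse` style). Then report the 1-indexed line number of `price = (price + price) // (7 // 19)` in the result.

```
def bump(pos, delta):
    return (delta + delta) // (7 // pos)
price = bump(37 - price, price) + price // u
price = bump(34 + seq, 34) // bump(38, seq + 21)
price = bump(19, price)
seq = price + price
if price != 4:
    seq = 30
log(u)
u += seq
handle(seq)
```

3

Transformed code:
price = (price + price) // (7 // (37 - price)) + price // u
price = (34 + 34) // (7 // (34 + seq)) // ((seq + 21 + (seq + 21)) // (7 // 38))
price = (price + price) // (7 // 19)
seq = price + price
if price != 4:
    seq = 30
log(u)
u += seq
handle(seq)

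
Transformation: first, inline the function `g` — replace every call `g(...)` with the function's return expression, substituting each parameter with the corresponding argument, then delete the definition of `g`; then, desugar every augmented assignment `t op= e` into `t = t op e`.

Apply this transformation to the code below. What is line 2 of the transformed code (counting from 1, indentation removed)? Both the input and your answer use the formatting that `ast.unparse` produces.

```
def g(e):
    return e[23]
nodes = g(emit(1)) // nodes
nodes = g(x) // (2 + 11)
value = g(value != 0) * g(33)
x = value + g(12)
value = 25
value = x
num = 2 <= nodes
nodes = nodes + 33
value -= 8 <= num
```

Transformed code:
nodes = emit(1)[23] // nodes
nodes = x[23] // (2 + 11)
value = (value != 0)[23] * 33[23]
x = value + 12[23]
value = 25
value = x
num = 2 <= nodes
nodes = nodes + 33
value = value - (8 <= num)

nodes = x[23] // (2 + 11)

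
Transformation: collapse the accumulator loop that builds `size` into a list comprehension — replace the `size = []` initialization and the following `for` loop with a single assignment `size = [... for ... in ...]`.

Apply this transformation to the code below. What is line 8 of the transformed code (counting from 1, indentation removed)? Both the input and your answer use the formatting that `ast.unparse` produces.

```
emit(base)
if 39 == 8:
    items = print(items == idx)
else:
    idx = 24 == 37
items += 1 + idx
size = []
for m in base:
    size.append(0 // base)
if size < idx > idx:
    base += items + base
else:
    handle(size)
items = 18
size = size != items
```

if size < idx > idx:

Transformed code:
emit(base)
if 39 == 8:
    items = print(items == idx)
else:
    idx = 24 == 37
items += 1 + idx
size = [0 // base for m in base]
if size < idx > idx:
    base += items + base
else:
    handle(size)
items = 18
size = size != items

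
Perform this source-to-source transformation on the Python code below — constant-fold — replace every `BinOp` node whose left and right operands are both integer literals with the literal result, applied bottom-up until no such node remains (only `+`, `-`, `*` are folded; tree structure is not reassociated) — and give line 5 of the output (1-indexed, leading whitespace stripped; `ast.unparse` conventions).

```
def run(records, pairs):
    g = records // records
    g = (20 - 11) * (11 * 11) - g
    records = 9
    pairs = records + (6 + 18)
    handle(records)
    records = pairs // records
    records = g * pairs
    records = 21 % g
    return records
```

Transformed code:
def run(records, pairs):
    g = records // records
    g = 1089 - g
    records = 9
    pairs = records + 24
    handle(records)
    records = pairs // records
    records = g * pairs
    records = 21 % g
    return records

pairs = records + 24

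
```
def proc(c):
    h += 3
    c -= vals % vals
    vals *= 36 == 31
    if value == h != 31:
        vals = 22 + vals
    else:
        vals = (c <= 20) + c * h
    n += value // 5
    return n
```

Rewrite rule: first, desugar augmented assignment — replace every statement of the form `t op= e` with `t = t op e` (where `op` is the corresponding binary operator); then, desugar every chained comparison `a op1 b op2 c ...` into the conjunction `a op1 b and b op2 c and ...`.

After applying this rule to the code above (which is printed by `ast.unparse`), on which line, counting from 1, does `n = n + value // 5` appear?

Transformed code:
def proc(c):
    h = h + 3
    c = c - vals % vals
    vals = vals * (36 == 31)
    if value == h and h != 31:
        vals = 22 + vals
    else:
        vals = (c <= 20) + c * h
    n = n + value // 5
    return n

9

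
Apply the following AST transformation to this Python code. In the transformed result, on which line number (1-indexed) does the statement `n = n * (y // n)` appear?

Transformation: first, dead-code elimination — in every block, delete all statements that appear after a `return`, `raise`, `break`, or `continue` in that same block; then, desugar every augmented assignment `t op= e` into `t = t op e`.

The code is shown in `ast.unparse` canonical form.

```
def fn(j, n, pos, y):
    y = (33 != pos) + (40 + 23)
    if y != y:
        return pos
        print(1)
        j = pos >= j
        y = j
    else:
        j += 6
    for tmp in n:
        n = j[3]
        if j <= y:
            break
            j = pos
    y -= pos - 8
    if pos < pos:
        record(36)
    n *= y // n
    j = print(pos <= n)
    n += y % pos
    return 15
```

14

Transformed code:
def fn(j, n, pos, y):
    y = (33 != pos) + (40 + 23)
    if y != y:
        return pos
    else:
        j = j + 6
    for tmp in n:
        n = j[3]
        if j <= y:
            break
    y = y - (pos - 8)
    if pos < pos:
        record(36)
    n = n * (y // n)
    j = print(pos <= n)
    n = n + y % pos
    return 15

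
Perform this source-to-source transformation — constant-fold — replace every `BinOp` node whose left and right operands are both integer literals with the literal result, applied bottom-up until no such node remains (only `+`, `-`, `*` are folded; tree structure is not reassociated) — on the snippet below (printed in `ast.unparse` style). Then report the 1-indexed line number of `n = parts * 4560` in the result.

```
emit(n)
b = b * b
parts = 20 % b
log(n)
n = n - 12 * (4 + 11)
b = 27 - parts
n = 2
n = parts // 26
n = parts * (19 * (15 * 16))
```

Transformed code:
emit(n)
b = b * b
parts = 20 % b
log(n)
n = n - 180
b = 27 - parts
n = 2
n = parts // 26
n = parts * 4560

9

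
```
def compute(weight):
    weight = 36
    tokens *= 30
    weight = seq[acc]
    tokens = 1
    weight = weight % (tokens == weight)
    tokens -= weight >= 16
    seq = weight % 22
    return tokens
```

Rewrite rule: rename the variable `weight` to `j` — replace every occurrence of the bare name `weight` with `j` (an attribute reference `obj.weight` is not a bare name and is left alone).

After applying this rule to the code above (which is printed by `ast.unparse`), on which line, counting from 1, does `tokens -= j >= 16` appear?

Transformed code:
def compute(j):
    j = 36
    tokens *= 30
    j = seq[acc]
    tokens = 1
    j = j % (tokens == j)
    tokens -= j >= 16
    seq = j % 22
    return tokens

7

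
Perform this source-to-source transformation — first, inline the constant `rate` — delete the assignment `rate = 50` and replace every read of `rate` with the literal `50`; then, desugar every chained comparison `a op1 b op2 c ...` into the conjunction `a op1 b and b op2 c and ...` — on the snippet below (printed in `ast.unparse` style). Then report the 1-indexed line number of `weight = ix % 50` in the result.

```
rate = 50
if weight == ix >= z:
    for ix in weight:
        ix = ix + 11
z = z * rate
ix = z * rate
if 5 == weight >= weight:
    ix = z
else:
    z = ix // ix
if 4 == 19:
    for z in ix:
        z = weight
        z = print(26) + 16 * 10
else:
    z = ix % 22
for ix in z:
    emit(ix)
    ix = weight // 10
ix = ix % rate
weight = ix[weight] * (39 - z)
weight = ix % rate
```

21

Transformed code:
if weight == ix and ix >= z:
    for ix in weight:
        ix = ix + 11
z = z * 50
ix = z * 50
if 5 == weight and weight >= weight:
    ix = z
else:
    z = ix // ix
if 4 == 19:
    for z in ix:
        z = weight
        z = print(26) + 16 * 10
else:
    z = ix % 22
for ix in z:
    emit(ix)
    ix = weight // 10
ix = ix % 50
weight = ix[weight] * (39 - z)
weight = ix % 50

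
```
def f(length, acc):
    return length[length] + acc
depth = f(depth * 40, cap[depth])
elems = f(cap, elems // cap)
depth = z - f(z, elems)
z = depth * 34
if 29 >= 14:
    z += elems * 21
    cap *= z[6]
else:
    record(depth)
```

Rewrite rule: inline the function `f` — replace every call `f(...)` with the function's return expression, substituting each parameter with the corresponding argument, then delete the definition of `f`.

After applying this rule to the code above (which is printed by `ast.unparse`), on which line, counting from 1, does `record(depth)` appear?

9

Transformed code:
depth = (depth * 40)[depth * 40] + cap[depth]
elems = cap[cap] + elems // cap
depth = z - (z[z] + elems)
z = depth * 34
if 29 >= 14:
    z += elems * 21
    cap *= z[6]
else:
    record(depth)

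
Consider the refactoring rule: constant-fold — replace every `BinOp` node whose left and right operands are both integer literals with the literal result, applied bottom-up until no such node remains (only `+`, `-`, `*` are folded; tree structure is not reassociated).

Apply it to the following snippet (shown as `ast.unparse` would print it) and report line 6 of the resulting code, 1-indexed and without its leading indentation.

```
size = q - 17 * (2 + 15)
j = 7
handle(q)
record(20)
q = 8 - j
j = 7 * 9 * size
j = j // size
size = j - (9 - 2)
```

Transformed code:
size = q - 289
j = 7
handle(q)
record(20)
q = 8 - j
j = 63 * size
j = j // size
size = j - 7

j = 63 * size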